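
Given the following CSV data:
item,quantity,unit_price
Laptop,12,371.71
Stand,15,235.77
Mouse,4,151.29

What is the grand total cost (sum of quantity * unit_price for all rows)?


Computing row totals:
  Laptop: 12 * 371.71 = 4460.52
  Stand: 15 * 235.77 = 3536.55
  Mouse: 4 * 151.29 = 605.16
Grand total = 4460.52 + 3536.55 + 605.16 = 8602.23

ANSWER: 8602.23


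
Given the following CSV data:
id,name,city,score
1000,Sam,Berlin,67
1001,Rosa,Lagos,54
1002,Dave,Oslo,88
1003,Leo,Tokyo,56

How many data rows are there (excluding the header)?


Counting rows (excluding header):
Header: id,name,city,score
Data rows: 4

ANSWER: 4


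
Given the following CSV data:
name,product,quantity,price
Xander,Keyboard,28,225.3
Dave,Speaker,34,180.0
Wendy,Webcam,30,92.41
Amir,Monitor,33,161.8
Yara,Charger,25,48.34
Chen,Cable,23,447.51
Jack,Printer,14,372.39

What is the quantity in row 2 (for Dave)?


Row 2: Dave
Column 'quantity' = 34

ANSWER: 34


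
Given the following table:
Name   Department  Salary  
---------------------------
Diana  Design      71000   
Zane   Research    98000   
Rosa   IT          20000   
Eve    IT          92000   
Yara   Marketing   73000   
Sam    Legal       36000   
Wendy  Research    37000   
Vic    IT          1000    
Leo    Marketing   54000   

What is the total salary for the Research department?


Research department members:
  Zane: 98000
  Wendy: 37000
Total = 98000 + 37000 = 135000

ANSWER: 135000


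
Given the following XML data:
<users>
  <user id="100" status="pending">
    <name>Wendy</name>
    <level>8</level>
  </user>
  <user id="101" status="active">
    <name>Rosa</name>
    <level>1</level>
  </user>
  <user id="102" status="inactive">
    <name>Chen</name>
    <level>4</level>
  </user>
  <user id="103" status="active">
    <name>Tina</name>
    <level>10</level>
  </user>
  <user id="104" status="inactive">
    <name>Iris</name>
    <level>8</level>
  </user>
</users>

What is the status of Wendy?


Finding user with name = Wendy
user id="100" status="pending"

ANSWER: pending


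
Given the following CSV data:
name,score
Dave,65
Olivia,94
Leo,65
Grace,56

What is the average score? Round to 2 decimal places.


Scores: 65, 94, 65, 56
Sum = 280
Count = 4
Average = 280 / 4 = 70.00

ANSWER: 70.00


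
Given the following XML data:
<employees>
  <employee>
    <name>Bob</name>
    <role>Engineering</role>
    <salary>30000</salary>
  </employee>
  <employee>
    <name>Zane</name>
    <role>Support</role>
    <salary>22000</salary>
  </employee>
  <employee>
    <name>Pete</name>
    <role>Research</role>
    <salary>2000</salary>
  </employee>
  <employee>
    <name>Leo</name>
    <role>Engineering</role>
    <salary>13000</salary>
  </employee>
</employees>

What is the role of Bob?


Searching for <employee> with <name>Bob</name>
Found at position 1
<role>Engineering</role>

ANSWER: Engineering


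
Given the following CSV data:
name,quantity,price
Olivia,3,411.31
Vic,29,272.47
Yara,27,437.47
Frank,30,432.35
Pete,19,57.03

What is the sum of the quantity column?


Values in 'quantity' column:
  Row 1: 3
  Row 2: 29
  Row 3: 27
  Row 4: 30
  Row 5: 19
Sum = 3 + 29 + 27 + 30 + 19 = 108

ANSWER: 108


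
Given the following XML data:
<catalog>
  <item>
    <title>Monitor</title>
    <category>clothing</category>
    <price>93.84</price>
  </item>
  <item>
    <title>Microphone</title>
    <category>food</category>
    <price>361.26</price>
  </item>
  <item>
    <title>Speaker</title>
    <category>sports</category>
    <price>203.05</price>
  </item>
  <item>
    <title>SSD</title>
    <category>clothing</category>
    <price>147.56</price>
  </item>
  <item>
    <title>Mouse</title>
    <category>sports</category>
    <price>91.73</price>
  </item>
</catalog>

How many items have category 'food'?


Scanning <item> elements for <category>food</category>:
  Item 2: Microphone -> MATCH
Count: 1

ANSWER: 1


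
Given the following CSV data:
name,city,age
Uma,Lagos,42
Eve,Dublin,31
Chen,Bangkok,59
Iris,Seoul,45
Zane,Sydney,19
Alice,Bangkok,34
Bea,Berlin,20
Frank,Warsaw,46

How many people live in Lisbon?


Scanning city column for 'Lisbon':
Total matches: 0

ANSWER: 0


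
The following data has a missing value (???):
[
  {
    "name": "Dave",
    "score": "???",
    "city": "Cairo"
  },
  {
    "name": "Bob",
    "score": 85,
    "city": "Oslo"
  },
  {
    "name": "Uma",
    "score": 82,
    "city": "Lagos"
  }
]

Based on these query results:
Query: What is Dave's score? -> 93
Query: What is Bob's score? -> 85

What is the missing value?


The missing value is Dave's score
From query: Dave's score = 93

ANSWER: 93


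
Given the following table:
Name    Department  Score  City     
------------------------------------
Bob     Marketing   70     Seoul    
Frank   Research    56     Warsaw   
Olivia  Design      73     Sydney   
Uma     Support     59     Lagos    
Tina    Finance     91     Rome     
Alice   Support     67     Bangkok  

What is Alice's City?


Row 6: Alice
City = Bangkok

ANSWER: Bangkok


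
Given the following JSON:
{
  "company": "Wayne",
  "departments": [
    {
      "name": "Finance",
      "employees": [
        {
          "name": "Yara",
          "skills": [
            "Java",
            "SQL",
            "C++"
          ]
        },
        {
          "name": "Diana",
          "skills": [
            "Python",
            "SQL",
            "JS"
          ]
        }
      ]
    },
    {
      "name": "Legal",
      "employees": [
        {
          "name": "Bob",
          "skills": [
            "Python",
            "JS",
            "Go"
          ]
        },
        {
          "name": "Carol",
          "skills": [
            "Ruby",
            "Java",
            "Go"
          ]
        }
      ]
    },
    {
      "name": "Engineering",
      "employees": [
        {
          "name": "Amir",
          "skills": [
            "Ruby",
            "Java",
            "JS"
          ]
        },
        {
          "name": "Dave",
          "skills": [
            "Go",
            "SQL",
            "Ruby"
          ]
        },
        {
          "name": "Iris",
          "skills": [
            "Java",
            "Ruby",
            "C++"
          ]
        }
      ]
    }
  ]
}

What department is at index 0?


Path: departments[0].name
Value: Finance

ANSWER: Finance


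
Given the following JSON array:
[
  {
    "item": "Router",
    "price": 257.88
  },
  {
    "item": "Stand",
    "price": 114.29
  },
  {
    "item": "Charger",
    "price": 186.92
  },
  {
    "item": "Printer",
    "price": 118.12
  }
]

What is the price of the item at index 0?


Array index 0 -> Router
price = 257.88

ANSWER: 257.88


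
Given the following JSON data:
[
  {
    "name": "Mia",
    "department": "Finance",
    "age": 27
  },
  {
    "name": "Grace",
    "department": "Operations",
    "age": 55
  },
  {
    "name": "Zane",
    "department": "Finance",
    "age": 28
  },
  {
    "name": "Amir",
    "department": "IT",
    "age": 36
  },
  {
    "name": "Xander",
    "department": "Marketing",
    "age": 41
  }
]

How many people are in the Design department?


Scanning records for department = Design
  No matches found
Count: 0

ANSWER: 0


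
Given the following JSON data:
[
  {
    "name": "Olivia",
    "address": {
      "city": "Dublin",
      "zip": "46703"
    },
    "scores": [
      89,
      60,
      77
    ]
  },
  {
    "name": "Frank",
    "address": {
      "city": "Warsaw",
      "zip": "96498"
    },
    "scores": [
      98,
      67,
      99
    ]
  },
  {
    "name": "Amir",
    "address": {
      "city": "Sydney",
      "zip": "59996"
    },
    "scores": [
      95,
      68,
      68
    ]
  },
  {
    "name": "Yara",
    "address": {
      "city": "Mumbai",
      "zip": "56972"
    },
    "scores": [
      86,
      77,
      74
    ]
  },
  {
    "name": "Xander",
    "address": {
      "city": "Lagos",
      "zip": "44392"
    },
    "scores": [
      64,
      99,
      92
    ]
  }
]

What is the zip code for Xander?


Path: records[4].address.zip
Value: 44392

ANSWER: 44392


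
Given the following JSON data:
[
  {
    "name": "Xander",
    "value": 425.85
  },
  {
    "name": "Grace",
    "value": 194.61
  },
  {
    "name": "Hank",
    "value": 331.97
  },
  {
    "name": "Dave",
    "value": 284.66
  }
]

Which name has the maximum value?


Comparing values:
  Xander: 425.85
  Grace: 194.61
  Hank: 331.97
  Dave: 284.66
Maximum: Xander (425.85)

ANSWER: Xander


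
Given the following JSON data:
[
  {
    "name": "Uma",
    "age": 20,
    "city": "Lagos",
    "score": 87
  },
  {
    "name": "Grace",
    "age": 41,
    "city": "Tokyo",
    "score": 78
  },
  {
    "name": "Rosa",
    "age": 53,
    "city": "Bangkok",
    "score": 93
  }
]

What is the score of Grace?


Looking up record where name = Grace
Record index: 1
Field 'score' = 78

ANSWER: 78


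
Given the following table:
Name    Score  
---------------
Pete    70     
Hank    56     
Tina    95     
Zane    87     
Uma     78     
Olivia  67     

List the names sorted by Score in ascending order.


Sorting by Score (ascending):
  Hank: 56
  Olivia: 67
  Pete: 70
  Uma: 78
  Zane: 87
  Tina: 95


ANSWER: Hank, Olivia, Pete, Uma, Zane, Tina


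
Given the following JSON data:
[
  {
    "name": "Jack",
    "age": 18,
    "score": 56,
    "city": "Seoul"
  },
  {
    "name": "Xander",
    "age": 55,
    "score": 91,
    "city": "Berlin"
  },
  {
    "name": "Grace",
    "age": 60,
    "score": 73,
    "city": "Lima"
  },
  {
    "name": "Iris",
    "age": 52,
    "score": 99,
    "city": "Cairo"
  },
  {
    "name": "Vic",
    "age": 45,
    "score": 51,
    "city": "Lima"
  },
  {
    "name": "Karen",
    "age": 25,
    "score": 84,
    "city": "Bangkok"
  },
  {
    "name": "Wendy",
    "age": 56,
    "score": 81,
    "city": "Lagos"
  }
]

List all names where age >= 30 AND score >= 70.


Checking both conditions:
  Jack (age=18, score=56) -> no
  Xander (age=55, score=91) -> YES
  Grace (age=60, score=73) -> YES
  Iris (age=52, score=99) -> YES
  Vic (age=45, score=51) -> no
  Karen (age=25, score=84) -> no
  Wendy (age=56, score=81) -> YES


ANSWER: Xander, Grace, Iris, Wendy


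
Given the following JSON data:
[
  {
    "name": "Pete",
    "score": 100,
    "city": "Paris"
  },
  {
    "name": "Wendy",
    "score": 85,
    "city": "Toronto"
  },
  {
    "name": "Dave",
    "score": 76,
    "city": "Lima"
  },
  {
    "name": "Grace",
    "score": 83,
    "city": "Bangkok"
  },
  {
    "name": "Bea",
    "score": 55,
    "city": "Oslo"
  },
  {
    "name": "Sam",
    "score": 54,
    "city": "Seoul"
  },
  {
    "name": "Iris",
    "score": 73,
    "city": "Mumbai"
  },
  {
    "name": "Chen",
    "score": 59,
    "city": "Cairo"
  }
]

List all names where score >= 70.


Filtering records where score >= 70:
  Pete (score=100) -> YES
  Wendy (score=85) -> YES
  Dave (score=76) -> YES
  Grace (score=83) -> YES
  Bea (score=55) -> no
  Sam (score=54) -> no
  Iris (score=73) -> YES
  Chen (score=59) -> no


ANSWER: Pete, Wendy, Dave, Grace, Iris


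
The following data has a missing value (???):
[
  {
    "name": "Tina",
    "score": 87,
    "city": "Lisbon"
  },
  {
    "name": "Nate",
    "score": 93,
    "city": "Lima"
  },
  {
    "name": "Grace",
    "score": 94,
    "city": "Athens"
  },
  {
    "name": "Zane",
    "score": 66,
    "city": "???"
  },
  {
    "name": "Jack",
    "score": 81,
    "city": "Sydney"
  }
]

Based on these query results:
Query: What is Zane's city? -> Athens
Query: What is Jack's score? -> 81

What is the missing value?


The missing value is Zane's city
From query: Zane's city = Athens

ANSWER: Athens


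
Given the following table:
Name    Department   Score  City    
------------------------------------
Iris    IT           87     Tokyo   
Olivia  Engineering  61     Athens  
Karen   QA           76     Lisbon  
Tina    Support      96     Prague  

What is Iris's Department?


Row 1: Iris
Department = IT

ANSWER: IT


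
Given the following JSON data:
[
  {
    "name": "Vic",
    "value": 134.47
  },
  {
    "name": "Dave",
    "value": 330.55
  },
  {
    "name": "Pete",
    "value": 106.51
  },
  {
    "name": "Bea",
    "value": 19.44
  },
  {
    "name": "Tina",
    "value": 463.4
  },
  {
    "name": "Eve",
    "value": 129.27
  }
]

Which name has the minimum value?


Comparing values:
  Vic: 134.47
  Dave: 330.55
  Pete: 106.51
  Bea: 19.44
  Tina: 463.4
  Eve: 129.27
Minimum: Bea (19.44)

ANSWER: Bea


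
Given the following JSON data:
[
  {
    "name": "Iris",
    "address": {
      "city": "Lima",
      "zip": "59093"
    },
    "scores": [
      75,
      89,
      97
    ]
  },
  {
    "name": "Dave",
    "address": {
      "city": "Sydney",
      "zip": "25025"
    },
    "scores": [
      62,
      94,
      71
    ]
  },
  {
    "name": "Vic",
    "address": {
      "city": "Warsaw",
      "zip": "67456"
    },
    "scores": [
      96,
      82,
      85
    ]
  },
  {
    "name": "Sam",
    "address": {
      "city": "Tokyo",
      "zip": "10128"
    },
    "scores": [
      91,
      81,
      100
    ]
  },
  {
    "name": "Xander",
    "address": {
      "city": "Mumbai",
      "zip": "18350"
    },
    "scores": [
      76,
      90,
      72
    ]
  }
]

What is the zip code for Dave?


Path: records[1].address.zip
Value: 25025

ANSWER: 25025


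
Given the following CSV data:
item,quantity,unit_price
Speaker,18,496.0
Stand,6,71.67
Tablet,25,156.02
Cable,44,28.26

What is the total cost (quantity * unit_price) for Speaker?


Row: Speaker
quantity = 18
unit_price = 496.0
total = 18 * 496.0 = 8928.0

ANSWER: 8928.0


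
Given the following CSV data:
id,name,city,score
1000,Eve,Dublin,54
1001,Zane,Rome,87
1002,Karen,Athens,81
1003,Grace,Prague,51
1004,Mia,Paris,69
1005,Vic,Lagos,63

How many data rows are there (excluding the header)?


Counting rows (excluding header):
Header: id,name,city,score
Data rows: 6

ANSWER: 6


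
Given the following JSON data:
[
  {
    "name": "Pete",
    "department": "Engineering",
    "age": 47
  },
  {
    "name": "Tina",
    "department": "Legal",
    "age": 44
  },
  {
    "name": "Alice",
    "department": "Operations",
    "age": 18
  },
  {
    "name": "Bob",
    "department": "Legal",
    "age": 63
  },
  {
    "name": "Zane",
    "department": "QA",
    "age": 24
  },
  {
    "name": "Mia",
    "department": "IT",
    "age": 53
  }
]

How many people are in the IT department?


Scanning records for department = IT
  Record 5: Mia
Count: 1

ANSWER: 1


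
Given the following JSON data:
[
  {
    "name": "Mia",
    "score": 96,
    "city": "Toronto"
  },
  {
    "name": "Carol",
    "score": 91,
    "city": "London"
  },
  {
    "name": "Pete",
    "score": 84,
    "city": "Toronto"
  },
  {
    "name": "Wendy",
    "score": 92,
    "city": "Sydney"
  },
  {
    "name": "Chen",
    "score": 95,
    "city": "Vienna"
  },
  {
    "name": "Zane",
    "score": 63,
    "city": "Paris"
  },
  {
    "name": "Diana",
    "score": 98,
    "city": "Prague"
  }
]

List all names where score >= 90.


Filtering records where score >= 90:
  Mia (score=96) -> YES
  Carol (score=91) -> YES
  Pete (score=84) -> no
  Wendy (score=92) -> YES
  Chen (score=95) -> YES
  Zane (score=63) -> no
  Diana (score=98) -> YES


ANSWER: Mia, Carol, Wendy, Chen, Diana


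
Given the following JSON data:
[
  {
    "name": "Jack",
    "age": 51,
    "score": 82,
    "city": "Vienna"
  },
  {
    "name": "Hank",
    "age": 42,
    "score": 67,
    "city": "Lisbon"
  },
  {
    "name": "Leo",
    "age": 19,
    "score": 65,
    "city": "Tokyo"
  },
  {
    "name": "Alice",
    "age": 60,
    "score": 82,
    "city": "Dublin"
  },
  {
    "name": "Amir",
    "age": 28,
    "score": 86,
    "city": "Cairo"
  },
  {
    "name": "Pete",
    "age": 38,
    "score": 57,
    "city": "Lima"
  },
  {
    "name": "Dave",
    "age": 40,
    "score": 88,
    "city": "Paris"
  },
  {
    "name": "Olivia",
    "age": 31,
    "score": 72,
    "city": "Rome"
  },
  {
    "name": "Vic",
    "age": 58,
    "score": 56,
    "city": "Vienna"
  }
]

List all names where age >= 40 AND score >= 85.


Checking both conditions:
  Jack (age=51, score=82) -> no
  Hank (age=42, score=67) -> no
  Leo (age=19, score=65) -> no
  Alice (age=60, score=82) -> no
  Amir (age=28, score=86) -> no
  Pete (age=38, score=57) -> no
  Dave (age=40, score=88) -> YES
  Olivia (age=31, score=72) -> no
  Vic (age=58, score=56) -> no


ANSWER: Dave


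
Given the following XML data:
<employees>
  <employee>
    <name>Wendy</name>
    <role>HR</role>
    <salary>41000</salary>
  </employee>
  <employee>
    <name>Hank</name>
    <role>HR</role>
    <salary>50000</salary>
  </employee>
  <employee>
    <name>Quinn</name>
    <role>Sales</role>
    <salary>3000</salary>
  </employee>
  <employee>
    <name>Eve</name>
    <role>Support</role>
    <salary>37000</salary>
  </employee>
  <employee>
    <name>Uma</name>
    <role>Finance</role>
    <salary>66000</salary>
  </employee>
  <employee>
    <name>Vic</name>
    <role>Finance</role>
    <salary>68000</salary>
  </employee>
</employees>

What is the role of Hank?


Searching for <employee> with <name>Hank</name>
Found at position 2
<role>HR</role>

ANSWER: HR


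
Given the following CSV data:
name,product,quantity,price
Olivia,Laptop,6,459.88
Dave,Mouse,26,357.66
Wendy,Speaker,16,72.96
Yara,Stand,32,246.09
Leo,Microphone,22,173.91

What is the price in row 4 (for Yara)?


Row 4: Yara
Column 'price' = 246.09

ANSWER: 246.09


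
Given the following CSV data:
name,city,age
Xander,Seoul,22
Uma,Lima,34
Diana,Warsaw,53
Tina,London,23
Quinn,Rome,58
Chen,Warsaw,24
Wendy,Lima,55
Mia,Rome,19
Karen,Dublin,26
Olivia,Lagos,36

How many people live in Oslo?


Scanning city column for 'Oslo':
Total matches: 0

ANSWER: 0


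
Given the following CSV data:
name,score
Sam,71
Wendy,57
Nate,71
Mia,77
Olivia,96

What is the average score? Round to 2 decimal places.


Scores: 71, 57, 71, 77, 96
Sum = 372
Count = 5
Average = 372 / 5 = 74.40

ANSWER: 74.40


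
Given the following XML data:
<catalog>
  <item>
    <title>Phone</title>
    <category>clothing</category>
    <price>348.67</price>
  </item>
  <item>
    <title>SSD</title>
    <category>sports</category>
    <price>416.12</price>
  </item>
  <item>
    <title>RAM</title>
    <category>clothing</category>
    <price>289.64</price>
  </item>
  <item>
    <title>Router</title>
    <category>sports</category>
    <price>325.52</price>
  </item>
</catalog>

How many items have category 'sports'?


Scanning <item> elements for <category>sports</category>:
  Item 2: SSD -> MATCH
  Item 4: Router -> MATCH
Count: 2

ANSWER: 2


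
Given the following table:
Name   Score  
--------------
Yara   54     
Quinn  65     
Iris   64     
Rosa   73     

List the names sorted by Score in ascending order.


Sorting by Score (ascending):
  Yara: 54
  Iris: 64
  Quinn: 65
  Rosa: 73


ANSWER: Yara, Iris, Quinn, Rosa


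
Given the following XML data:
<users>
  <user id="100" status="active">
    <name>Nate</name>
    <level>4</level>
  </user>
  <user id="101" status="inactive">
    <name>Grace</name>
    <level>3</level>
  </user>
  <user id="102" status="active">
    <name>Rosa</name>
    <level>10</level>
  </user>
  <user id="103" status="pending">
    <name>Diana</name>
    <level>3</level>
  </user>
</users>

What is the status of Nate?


Finding user with name = Nate
user id="100" status="active"

ANSWER: active


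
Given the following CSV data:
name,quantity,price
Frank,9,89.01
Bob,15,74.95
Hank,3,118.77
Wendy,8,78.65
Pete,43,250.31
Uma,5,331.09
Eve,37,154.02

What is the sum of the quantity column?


Values in 'quantity' column:
  Row 1: 9
  Row 2: 15
  Row 3: 3
  Row 4: 8
  Row 5: 43
  Row 6: 5
  Row 7: 37
Sum = 9 + 15 + 3 + 8 + 43 + 5 + 37 = 120

ANSWER: 120


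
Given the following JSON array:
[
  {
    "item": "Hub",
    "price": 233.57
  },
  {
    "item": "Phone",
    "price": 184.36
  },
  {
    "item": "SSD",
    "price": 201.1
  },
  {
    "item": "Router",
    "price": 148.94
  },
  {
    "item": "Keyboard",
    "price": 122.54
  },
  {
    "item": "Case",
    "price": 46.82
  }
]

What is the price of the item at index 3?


Array index 3 -> Router
price = 148.94

ANSWER: 148.94


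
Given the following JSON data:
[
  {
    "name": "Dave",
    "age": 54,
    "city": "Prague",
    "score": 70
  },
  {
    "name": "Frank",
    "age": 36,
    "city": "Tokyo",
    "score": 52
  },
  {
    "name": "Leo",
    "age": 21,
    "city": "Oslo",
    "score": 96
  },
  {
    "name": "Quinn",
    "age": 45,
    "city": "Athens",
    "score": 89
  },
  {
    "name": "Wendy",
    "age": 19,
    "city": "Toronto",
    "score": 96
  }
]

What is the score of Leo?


Looking up record where name = Leo
Record index: 2
Field 'score' = 96

ANSWER: 96


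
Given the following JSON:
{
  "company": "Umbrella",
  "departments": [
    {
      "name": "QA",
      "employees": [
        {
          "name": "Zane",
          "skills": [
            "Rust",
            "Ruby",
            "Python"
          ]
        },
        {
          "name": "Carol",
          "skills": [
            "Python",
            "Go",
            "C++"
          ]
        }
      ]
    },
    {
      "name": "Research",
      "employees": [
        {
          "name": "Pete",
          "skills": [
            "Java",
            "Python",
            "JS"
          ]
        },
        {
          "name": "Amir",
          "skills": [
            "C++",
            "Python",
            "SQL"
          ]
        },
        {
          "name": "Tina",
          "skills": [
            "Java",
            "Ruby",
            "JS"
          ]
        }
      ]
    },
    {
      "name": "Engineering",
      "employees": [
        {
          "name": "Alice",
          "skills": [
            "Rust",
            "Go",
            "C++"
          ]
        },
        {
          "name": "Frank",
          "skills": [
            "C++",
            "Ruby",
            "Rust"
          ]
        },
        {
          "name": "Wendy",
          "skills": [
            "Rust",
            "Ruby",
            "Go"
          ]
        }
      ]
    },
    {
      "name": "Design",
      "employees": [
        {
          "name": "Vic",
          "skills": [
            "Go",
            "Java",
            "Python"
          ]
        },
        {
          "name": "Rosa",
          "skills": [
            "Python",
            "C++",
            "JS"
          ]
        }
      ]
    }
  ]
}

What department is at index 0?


Path: departments[0].name
Value: QA

ANSWER: QA


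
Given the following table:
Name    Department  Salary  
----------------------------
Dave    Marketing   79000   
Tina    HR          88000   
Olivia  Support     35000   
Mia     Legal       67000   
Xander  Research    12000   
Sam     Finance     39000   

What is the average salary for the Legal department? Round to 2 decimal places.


Legal department members:
  Mia: 67000
Sum = 67000
Count = 1
Average = 67000 / 1 = 67000.00

ANSWER: 67000.00


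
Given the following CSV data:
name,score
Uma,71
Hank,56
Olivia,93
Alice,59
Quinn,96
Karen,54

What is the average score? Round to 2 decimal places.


Scores: 71, 56, 93, 59, 96, 54
Sum = 429
Count = 6
Average = 429 / 6 = 71.50

ANSWER: 71.50


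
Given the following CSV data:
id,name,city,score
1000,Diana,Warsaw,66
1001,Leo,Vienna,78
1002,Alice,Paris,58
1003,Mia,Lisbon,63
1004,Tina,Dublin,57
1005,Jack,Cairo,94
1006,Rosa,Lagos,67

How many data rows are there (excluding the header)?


Counting rows (excluding header):
Header: id,name,city,score
Data rows: 7

ANSWER: 7


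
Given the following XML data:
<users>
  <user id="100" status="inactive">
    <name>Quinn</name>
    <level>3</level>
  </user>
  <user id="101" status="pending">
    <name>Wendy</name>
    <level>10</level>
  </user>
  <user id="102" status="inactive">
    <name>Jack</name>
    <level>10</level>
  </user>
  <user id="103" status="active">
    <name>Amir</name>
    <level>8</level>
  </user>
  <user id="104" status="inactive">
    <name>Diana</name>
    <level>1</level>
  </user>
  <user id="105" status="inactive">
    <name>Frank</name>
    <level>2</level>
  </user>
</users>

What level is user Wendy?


Finding user: Wendy
<level>10</level>

ANSWER: 10


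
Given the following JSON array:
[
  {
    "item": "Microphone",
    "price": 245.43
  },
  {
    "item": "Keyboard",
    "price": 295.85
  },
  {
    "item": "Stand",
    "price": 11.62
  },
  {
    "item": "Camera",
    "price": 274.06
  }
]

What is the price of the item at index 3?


Array index 3 -> Camera
price = 274.06

ANSWER: 274.06


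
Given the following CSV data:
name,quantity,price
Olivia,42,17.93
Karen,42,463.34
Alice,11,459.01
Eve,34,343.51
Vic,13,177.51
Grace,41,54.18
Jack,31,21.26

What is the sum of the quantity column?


Values in 'quantity' column:
  Row 1: 42
  Row 2: 42
  Row 3: 11
  Row 4: 34
  Row 5: 13
  Row 6: 41
  Row 7: 31
Sum = 42 + 42 + 11 + 34 + 13 + 41 + 31 = 214

ANSWER: 214


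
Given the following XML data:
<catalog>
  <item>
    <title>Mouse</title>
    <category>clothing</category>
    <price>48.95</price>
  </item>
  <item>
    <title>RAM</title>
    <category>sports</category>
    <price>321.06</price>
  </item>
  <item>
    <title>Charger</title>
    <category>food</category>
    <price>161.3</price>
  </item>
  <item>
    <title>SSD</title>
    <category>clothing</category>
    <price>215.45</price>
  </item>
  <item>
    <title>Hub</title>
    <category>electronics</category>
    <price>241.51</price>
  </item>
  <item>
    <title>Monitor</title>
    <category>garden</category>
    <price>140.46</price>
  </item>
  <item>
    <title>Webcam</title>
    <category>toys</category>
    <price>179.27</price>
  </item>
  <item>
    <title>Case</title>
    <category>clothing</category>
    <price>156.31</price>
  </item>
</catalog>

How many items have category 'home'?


Scanning <item> elements for <category>home</category>:
Count: 0

ANSWER: 0


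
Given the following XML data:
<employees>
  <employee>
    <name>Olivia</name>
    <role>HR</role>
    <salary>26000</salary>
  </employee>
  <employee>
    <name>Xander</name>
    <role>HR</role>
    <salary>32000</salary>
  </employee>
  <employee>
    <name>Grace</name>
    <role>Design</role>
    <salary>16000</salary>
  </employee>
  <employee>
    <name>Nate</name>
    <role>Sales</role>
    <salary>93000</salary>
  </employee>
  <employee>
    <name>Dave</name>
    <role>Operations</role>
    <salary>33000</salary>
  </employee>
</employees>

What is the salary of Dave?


Searching for <employee> with <name>Dave</name>
Found at position 5
<salary>33000</salary>

ANSWER: 33000


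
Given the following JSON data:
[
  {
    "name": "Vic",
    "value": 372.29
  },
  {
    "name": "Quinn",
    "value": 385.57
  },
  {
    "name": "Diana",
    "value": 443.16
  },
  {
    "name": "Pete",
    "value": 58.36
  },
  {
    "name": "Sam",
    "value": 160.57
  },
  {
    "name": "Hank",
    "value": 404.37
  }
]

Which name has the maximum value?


Comparing values:
  Vic: 372.29
  Quinn: 385.57
  Diana: 443.16
  Pete: 58.36
  Sam: 160.57
  Hank: 404.37
Maximum: Diana (443.16)

ANSWER: Diana


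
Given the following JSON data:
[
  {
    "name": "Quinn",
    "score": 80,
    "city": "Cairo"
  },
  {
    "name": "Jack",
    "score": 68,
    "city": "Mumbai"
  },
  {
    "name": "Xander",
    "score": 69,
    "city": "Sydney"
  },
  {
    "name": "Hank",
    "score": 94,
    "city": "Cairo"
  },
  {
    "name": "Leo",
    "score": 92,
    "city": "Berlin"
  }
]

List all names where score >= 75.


Filtering records where score >= 75:
  Quinn (score=80) -> YES
  Jack (score=68) -> no
  Xander (score=69) -> no
  Hank (score=94) -> YES
  Leo (score=92) -> YES


ANSWER: Quinn, Hank, Leo


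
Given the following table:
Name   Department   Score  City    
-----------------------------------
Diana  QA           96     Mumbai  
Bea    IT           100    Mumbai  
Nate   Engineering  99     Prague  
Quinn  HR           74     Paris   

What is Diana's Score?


Row 1: Diana
Score = 96

ANSWER: 96


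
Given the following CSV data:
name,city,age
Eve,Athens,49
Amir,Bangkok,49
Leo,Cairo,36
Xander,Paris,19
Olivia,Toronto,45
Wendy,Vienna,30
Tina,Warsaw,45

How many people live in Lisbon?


Scanning city column for 'Lisbon':
Total matches: 0

ANSWER: 0


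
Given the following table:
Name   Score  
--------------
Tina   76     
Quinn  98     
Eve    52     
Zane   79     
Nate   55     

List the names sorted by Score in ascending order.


Sorting by Score (ascending):
  Eve: 52
  Nate: 55
  Tina: 76
  Zane: 79
  Quinn: 98


ANSWER: Eve, Nate, Tina, Zane, Quinn


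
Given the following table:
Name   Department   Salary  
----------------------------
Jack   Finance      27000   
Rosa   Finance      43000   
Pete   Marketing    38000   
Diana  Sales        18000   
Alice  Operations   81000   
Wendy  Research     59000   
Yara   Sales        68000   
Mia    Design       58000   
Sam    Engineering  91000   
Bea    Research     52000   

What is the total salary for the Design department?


Design department members:
  Mia: 58000
Total = 58000 = 58000

ANSWER: 58000


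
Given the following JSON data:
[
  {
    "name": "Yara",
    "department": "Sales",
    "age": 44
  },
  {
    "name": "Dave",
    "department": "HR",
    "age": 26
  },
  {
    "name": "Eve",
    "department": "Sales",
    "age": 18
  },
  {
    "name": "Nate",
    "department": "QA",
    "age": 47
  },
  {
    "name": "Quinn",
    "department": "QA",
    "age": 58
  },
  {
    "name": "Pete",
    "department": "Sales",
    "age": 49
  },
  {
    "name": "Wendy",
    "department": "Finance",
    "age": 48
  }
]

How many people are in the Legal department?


Scanning records for department = Legal
  No matches found
Count: 0

ANSWER: 0


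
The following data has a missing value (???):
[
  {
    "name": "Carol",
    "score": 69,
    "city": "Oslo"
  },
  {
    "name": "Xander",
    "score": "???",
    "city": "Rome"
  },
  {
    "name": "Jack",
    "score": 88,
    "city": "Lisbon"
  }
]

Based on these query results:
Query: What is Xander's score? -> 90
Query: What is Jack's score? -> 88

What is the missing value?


The missing value is Xander's score
From query: Xander's score = 90

ANSWER: 90


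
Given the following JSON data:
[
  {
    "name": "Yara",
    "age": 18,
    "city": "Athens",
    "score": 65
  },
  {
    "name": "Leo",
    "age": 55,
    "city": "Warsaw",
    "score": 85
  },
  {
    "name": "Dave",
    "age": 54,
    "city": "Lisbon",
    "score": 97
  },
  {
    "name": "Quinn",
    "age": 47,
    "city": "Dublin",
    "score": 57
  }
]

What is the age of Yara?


Looking up record where name = Yara
Record index: 0
Field 'age' = 18

ANSWER: 18


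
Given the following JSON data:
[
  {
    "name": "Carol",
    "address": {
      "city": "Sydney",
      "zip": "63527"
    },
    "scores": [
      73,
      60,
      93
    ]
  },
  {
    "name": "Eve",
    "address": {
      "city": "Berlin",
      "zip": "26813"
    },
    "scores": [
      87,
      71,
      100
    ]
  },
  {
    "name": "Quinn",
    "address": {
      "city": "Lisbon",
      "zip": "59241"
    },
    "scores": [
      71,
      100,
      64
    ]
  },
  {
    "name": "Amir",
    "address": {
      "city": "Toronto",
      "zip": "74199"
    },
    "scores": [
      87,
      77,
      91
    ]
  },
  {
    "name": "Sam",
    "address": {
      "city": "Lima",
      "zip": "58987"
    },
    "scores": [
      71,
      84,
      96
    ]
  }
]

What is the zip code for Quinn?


Path: records[2].address.zip
Value: 59241

ANSWER: 59241


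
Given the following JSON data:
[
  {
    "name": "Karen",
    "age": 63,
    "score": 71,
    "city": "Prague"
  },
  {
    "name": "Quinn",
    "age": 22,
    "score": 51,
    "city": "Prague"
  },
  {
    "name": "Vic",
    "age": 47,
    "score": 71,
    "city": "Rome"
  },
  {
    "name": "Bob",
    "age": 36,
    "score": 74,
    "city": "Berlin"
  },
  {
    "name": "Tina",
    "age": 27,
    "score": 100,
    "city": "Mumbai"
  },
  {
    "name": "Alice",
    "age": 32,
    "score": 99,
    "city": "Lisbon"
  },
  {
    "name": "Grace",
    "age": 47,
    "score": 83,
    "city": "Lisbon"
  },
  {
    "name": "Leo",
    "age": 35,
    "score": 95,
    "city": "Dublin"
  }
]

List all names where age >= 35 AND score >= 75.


Checking both conditions:
  Karen (age=63, score=71) -> no
  Quinn (age=22, score=51) -> no
  Vic (age=47, score=71) -> no
  Bob (age=36, score=74) -> no
  Tina (age=27, score=100) -> no
  Alice (age=32, score=99) -> no
  Grace (age=47, score=83) -> YES
  Leo (age=35, score=95) -> YES


ANSWER: Grace, Leo


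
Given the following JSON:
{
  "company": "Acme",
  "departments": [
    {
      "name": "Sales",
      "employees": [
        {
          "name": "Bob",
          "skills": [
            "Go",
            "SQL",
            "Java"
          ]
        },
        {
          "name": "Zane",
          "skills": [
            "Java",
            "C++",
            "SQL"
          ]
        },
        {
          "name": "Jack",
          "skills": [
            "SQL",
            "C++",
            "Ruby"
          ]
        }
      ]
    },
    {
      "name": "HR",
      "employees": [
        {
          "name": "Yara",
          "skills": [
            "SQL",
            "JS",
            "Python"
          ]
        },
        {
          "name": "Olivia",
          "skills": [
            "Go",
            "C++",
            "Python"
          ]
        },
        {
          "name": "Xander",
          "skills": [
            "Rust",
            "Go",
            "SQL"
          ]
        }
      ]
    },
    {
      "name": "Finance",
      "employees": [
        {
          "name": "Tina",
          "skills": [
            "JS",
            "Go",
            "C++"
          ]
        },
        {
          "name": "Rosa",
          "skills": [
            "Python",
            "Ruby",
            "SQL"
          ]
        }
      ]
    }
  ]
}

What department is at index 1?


Path: departments[1].name
Value: HR

ANSWER: HR


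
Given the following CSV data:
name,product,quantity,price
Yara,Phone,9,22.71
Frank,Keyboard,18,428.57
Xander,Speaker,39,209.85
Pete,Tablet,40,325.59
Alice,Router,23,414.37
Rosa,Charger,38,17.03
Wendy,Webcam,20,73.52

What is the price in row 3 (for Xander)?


Row 3: Xander
Column 'price' = 209.85

ANSWER: 209.85


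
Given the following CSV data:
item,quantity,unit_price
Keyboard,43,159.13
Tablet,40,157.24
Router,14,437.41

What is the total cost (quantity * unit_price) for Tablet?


Row: Tablet
quantity = 40
unit_price = 157.24
total = 40 * 157.24 = 6289.6

ANSWER: 6289.6


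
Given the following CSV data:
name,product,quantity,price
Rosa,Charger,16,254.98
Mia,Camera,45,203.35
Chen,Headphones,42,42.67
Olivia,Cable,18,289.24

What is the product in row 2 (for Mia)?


Row 2: Mia
Column 'product' = Camera

ANSWER: Camera


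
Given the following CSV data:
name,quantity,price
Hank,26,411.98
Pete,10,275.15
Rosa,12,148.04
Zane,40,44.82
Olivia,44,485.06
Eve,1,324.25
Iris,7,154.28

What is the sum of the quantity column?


Values in 'quantity' column:
  Row 1: 26
  Row 2: 10
  Row 3: 12
  Row 4: 40
  Row 5: 44
  Row 6: 1
  Row 7: 7
Sum = 26 + 10 + 12 + 40 + 44 + 1 + 7 = 140

ANSWER: 140


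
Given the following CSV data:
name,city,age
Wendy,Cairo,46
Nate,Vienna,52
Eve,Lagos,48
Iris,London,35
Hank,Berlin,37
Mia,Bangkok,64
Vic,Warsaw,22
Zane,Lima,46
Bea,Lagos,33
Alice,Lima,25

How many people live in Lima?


Scanning city column for 'Lima':
  Row 8: Zane -> MATCH
  Row 10: Alice -> MATCH
Total matches: 2

ANSWER: 2


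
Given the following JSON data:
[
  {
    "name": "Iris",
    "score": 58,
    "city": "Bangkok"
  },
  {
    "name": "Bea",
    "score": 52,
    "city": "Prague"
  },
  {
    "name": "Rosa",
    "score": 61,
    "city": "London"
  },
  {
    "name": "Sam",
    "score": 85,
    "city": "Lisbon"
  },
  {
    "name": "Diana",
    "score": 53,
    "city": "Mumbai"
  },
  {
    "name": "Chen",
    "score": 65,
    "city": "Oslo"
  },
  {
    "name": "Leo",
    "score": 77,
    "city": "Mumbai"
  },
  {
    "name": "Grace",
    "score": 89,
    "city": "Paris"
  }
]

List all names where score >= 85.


Filtering records where score >= 85:
  Iris (score=58) -> no
  Bea (score=52) -> no
  Rosa (score=61) -> no
  Sam (score=85) -> YES
  Diana (score=53) -> no
  Chen (score=65) -> no
  Leo (score=77) -> no
  Grace (score=89) -> YES


ANSWER: Sam, Grace


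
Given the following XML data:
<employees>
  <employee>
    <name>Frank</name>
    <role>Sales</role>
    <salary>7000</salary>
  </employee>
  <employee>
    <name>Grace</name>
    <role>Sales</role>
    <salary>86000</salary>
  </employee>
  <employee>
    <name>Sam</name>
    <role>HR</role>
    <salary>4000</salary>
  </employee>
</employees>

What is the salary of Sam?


Searching for <employee> with <name>Sam</name>
Found at position 3
<salary>4000</salary>

ANSWER: 4000


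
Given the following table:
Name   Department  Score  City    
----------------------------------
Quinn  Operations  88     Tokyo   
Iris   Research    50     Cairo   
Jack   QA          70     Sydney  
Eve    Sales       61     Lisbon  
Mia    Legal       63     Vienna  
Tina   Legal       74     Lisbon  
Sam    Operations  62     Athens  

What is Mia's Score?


Row 5: Mia
Score = 63

ANSWER: 63


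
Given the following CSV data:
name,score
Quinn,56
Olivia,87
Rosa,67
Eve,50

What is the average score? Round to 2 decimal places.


Scores: 56, 87, 67, 50
Sum = 260
Count = 4
Average = 260 / 4 = 65.00

ANSWER: 65.00


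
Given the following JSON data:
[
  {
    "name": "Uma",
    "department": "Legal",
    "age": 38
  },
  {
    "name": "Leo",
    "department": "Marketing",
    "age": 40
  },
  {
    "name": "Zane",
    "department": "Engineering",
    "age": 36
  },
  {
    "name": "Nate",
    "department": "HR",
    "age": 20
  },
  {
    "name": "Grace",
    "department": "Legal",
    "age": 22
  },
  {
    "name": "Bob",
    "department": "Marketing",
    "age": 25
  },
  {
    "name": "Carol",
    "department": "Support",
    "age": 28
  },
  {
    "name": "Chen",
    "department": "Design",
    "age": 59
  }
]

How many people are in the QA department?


Scanning records for department = QA
  No matches found
Count: 0

ANSWER: 0


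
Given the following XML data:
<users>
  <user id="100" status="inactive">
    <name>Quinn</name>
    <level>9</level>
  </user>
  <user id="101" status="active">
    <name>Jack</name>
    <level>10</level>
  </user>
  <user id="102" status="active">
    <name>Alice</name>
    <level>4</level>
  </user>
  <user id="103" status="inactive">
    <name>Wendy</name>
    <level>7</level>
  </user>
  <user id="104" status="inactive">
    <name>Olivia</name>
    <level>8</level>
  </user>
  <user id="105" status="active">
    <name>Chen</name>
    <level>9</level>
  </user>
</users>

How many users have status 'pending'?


Counting users with status='pending':
Count: 0

ANSWER: 0


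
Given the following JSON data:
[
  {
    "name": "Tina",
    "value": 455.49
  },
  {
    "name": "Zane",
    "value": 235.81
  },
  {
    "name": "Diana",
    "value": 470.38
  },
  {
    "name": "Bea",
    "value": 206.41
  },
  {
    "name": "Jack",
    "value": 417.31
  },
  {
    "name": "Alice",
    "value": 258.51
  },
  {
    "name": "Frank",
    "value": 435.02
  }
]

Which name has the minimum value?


Comparing values:
  Tina: 455.49
  Zane: 235.81
  Diana: 470.38
  Bea: 206.41
  Jack: 417.31
  Alice: 258.51
  Frank: 435.02
Minimum: Bea (206.41)

ANSWER: Bea


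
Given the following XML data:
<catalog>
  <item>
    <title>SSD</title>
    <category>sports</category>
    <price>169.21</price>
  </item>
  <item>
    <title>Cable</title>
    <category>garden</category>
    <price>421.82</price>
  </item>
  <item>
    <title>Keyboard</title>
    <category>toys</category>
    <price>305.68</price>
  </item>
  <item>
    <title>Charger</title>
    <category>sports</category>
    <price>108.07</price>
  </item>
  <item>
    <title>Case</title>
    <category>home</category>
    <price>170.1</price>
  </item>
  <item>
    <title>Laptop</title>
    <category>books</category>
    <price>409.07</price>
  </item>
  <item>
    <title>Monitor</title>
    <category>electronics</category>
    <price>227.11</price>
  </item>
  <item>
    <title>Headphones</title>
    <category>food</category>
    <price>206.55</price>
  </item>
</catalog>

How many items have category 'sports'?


Scanning <item> elements for <category>sports</category>:
  Item 1: SSD -> MATCH
  Item 4: Charger -> MATCH
Count: 2

ANSWER: 2
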